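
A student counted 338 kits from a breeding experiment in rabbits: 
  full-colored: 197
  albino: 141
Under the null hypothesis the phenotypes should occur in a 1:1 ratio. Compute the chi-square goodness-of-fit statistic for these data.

9.278

Under the 1:1 hypothesis (Σ ratio = 2, N = 338):
  full-colored: 338 × 1/2 = 169
  albino: 338 × 1/2 = 169
χ² = Σ (O − E)² / E
  full-colored: (197 − 169)² / 169 = 4.6391
  albino: (141 − 169)² / 169 = 4.6391
χ² = 4.6391 + 4.6391 = 9.2782 ≈ 9.278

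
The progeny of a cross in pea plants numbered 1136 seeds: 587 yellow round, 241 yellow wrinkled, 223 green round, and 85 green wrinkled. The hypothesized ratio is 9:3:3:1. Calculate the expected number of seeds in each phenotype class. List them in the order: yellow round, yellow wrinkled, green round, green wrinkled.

The 9:3:3:1 ratio has 16 parts, so with N = 1136 the expected counts are:
  yellow round: 1136 × 9/16 = 639
  yellow wrinkled: 1136 × 3/16 = 213
  green round: 1136 × 3/16 = 213
  green wrinkled: 1136 × 1/16 = 71

639, 213, 213, 71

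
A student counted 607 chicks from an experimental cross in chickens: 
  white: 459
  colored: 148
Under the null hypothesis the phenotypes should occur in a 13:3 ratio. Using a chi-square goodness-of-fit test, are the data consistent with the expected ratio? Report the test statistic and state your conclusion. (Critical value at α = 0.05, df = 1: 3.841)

12.639; not consistent

Expected counts for N = 607 under a 13:3 ratio (total parts = 16):
  white: 607 × 13/16 = 493.1875
  colored: 607 × 3/16 = 113.8125
χ² = Σ (O − E)² / E
  white: (459 − 493.1875)² / 493.1875 = 2.3699
  colored: (148 − 113.8125)² / 113.8125 = 10.2694
χ² = 2.3699 + 10.2694 = 12.6393 ≈ 12.639
Degrees of freedom = 2 − 1 = 1; critical value at α = 0.05 is 3.841.
Since 12.639 > 3.841, we reject the null hypothesis — the data do not fit the 13:3 ratio.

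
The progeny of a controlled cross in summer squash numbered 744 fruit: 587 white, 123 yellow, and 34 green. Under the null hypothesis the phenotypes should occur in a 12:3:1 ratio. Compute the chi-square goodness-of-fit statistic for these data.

6.819

Total ratio parts = 16. Expected numbers out of 744:
  white: 744 × 12/16 = 558
  yellow: 744 × 3/16 = 139.5
  green: 744 × 1/16 = 46.5
χ² = Σ (O − E)² / E
  white: (587 − 558)² / 558 = 1.5072
  yellow: (123 − 139.5)² / 139.5 = 1.9516
  green: (34 − 46.5)² / 46.5 = 3.3602
χ² = 1.5072 + 1.9516 + 3.3602 = 6.819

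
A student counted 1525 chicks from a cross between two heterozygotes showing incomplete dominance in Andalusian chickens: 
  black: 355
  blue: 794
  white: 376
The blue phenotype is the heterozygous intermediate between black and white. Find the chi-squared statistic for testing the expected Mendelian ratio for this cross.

With incomplete dominance, a heterozygote × heterozygote cross gives a 1:2:1 phenotypic ratio.
Under the 1:2:1 hypothesis (Σ ratio = 4, N = 1525):
  black: 1525 × 1/4 = 381.25
  blue: 1525 × 2/4 = 762.5
  white: 1525 × 1/4 = 381.25
χ² = Σ (O − E)² / E
  black: (355 − 381.25)² / 381.25 = 1.8074
  blue: (794 − 762.5)² / 762.5 = 1.3013
  white: (376 − 381.25)² / 381.25 = 0.0723
χ² = 1.8074 + 1.3013 + 0.0723 = 3.181

3.181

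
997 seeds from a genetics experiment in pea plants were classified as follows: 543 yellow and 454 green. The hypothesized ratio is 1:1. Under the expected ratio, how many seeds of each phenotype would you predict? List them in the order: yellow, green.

The 1:1 ratio has 2 parts, so with N = 997 the expected counts are:
  yellow: 997 × 1/2 = 498.5
  green: 997 × 1/2 = 498.5

498.5, 498.5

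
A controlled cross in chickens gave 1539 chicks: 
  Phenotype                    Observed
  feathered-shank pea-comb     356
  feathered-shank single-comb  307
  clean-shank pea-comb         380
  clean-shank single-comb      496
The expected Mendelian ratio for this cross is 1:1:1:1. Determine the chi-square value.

50.086

Under the 1:1:1:1 hypothesis (Σ ratio = 4, N = 1539):
  feathered-shank pea-comb: 1539 × 1/4 = 384.75
  feathered-shank single-comb: 1539 × 1/4 = 384.75
  clean-shank pea-comb: 1539 × 1/4 = 384.75
  clean-shank single-comb: 1539 × 1/4 = 384.75
χ² = Σ (O − E)² / E
  feathered-shank pea-comb: (356 − 384.75)² / 384.75 = 2.1483
  feathered-shank single-comb: (307 − 384.75)² / 384.75 = 15.7117
  clean-shank pea-comb: (380 − 384.75)² / 384.75 = 0.0586
  clean-shank single-comb: (496 − 384.75)² / 384.75 = 32.1678
χ² = 2.1483 + 15.7117 + 0.0586 + 32.1678 = 50.0864 ≈ 50.086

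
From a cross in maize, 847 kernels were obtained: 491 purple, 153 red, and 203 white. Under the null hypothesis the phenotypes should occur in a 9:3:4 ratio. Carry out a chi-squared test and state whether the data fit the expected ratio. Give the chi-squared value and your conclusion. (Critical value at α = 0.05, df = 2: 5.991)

1.019; consistent

Under the 9:3:4 hypothesis (Σ ratio = 16, N = 847):
  purple: 847 × 9/16 = 476.4375
  red: 847 × 3/16 = 158.8125
  white: 847 × 4/16 = 211.75
χ² = Σ (O − E)² / E
  purple: (491 − 476.4375)² / 476.4375 = 0.4451
  red: (153 − 158.8125)² / 158.8125 = 0.2127
  white: (203 − 211.75)² / 211.75 = 0.3616
χ² = 0.4451 + 0.2127 + 0.3616 = 1.0194 ≈ 1.019
Degrees of freedom = 3 − 1 = 2; critical value at α = 0.05 is 5.991.
Since 1.019 < 5.991, we fail to reject the null hypothesis — the data are consistent with the 9:3:4 ratio.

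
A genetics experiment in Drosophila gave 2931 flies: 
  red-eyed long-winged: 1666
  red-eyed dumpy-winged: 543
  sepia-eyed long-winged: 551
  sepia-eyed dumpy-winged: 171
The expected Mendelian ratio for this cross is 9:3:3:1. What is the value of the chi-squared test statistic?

1.075

Total ratio parts = 16. Expected numbers out of 2931:
  red-eyed long-winged: 2931 × 9/16 = 1648.6875
  red-eyed dumpy-winged: 2931 × 3/16 = 549.5625
  sepia-eyed long-winged: 2931 × 3/16 = 549.5625
  sepia-eyed dumpy-winged: 2931 × 1/16 = 183.1875
χ² = Σ (O − E)² / E
  red-eyed long-winged: (1666 − 1648.6875)² / 1648.6875 = 0.1818
  red-eyed dumpy-winged: (543 − 549.5625)² / 549.5625 = 0.0784
  sepia-eyed long-winged: (551 − 549.5625)² / 549.5625 = 0.0038
  sepia-eyed dumpy-winged: (171 − 183.1875)² / 183.1875 = 0.8108
χ² = 0.1818 + 0.0784 + 0.0038 + 0.8108 = 1.0748 ≈ 1.075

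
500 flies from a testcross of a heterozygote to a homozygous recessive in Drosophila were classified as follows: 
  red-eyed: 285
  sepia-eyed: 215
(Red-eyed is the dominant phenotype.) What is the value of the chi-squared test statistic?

A testcross of a heterozygote (Aa × aa) gives a 1:1 phenotypic ratio.
Expected counts for N = 500 under a 1:1 ratio (total parts = 2):
  red-eyed: 500 × 1/2 = 250
  sepia-eyed: 500 × 1/2 = 250
χ² = Σ (O − E)² / E
  red-eyed: (285 − 250)² / 250 = 4.9000
  sepia-eyed: (215 − 250)² / 250 = 4.9000
χ² = 4.9000 + 4.9000 = 9.800

9.800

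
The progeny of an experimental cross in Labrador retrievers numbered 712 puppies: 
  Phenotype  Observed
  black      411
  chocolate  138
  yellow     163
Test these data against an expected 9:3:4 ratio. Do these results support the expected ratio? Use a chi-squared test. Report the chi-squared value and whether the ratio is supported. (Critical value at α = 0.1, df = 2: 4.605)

1.691; consistent

Total ratio parts = 16. Expected numbers out of 712:
  black: 712 × 9/16 = 400.5
  chocolate: 712 × 3/16 = 133.5
  yellow: 712 × 4/16 = 178
χ² = Σ (O − E)² / E
  black: (411 − 400.5)² / 400.5 = 0.2753
  chocolate: (138 − 133.5)² / 133.5 = 0.1517
  yellow: (163 − 178)² / 178 = 1.2640
χ² = 0.2753 + 0.1517 + 1.2640 = 1.691
Degrees of freedom = 3 − 1 = 2; critical value at α = 0.1 is 4.605.
Since 1.691 < 4.605, we fail to reject the null hypothesis — the data are consistent with the 9:3:4 ratio.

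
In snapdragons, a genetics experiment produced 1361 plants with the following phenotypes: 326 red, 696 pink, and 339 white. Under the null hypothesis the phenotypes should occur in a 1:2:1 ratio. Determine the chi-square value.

0.954

Expected counts for N = 1361 under a 1:2:1 ratio (total parts = 4):
  red: 1361 × 1/4 = 340.25
  pink: 1361 × 2/4 = 680.5
  white: 1361 × 1/4 = 340.25
χ² = Σ (O − E)² / E
  red: (326 − 340.25)² / 340.25 = 0.5968
  pink: (696 − 680.5)² / 680.5 = 0.3530
  white: (339 − 340.25)² / 340.25 = 0.0046
χ² = 0.5968 + 0.3530 + 0.0046 = 0.9544 ≈ 0.954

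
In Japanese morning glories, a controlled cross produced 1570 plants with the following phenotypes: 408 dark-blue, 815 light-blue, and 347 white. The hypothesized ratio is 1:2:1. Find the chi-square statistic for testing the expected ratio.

7.033

Under the 1:2:1 hypothesis (Σ ratio = 4, N = 1570):
  dark-blue: 1570 × 1/4 = 392.5
  light-blue: 1570 × 2/4 = 785
  white: 1570 × 1/4 = 392.5
χ² = Σ (O − E)² / E
  dark-blue: (408 − 392.5)² / 392.5 = 0.6121
  light-blue: (815 − 785)² / 785 = 1.1465
  white: (347 − 392.5)² / 392.5 = 5.2745
χ² = 0.6121 + 1.1465 + 5.2745 = 7.0331 ≈ 7.033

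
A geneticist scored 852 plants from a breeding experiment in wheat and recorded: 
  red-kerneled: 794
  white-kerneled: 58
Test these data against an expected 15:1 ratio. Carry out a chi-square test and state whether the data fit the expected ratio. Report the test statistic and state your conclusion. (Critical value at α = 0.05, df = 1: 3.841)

0.452; consistent

Expected counts for N = 852 under a 15:1 ratio (total parts = 16):
  red-kerneled: 852 × 15/16 = 798.75
  white-kerneled: 852 × 1/16 = 53.25
χ² = Σ (O − E)² / E
  red-kerneled: (794 − 798.75)² / 798.75 = 0.0282
  white-kerneled: (58 − 53.25)² / 53.25 = 0.4237
χ² = 0.0282 + 0.4237 = 0.4519 ≈ 0.452
Degrees of freedom = 2 − 1 = 1; critical value at α = 0.05 is 3.841.
Since 0.452 < 3.841, we fail to reject the null hypothesis — the data are consistent with the 15:1 ratio.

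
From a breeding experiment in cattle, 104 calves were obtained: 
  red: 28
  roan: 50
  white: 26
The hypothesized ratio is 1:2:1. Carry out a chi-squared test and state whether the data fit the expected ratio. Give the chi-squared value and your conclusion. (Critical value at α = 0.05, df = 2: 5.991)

Expected counts for N = 104 under a 1:2:1 ratio (total parts = 4):
  red: 104 × 1/4 = 26
  roan: 104 × 2/4 = 52
  white: 104 × 1/4 = 26
χ² = Σ (O − E)² / E
  red: (28 − 26)² / 26 = 0.1538
  roan: (50 − 52)² / 52 = 0.0769
  white: (26 − 26)² / 26 = 0.0000
χ² = 0.1538 + 0.0769 + 0.0000 = 0.2307 ≈ 0.231
Degrees of freedom = 3 − 1 = 2; critical value at α = 0.05 is 5.991.
Since 0.231 < 5.991, we fail to reject the null hypothesis — the data are consistent with the 1:2:1 ratio.

0.231; consistent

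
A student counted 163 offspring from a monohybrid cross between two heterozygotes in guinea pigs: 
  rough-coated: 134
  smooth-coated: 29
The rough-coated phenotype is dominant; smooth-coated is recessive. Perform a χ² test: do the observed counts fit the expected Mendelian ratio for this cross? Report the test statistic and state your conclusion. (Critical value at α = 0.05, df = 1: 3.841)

4.517; not consistent

For a monohybrid cross between heterozygotes with complete dominance, the expected phenotypic ratio is 3:1.
Expected counts for N = 163 under a 3:1 ratio (total parts = 4):
  rough-coated: 163 × 3/4 = 122.25
  smooth-coated: 163 × 1/4 = 40.75
χ² = Σ (O − E)² / E
  rough-coated: (134 − 122.25)² / 122.25 = 1.1293
  smooth-coated: (29 − 40.75)² / 40.75 = 3.3880
χ² = 1.1293 + 3.3880 = 4.5173 ≈ 4.517
Degrees of freedom = 2 − 1 = 1; critical value at α = 0.05 is 3.841.
Since 4.517 > 3.841, we reject the null hypothesis — the data do not fit the 3:1 ratio.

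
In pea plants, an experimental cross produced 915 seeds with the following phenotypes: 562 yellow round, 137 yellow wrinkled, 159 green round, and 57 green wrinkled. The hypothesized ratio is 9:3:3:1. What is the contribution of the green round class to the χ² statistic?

The 9:3:3:1 ratio has 16 parts, so with N = 915 the expected counts are:
  yellow round: 915 × 9/16 = 514.6875
  yellow wrinkled: 915 × 3/16 = 171.5625
  green round: 915 × 3/16 = 171.5625
  green wrinkled: 915 × 1/16 = 57.1875
Contribution of green round: (159 − 171.5625)² / 171.5625 = 0.9199

0.920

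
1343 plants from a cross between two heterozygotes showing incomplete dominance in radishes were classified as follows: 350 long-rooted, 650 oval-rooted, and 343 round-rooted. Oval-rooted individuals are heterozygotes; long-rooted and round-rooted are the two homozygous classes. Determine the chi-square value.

1.450

With incomplete dominance, a heterozygote × heterozygote cross gives a 1:2:1 phenotypic ratio.
The 1:2:1 ratio has 4 parts, so with N = 1343 the expected counts are:
  long-rooted: 1343 × 1/4 = 335.75
  oval-rooted: 1343 × 2/4 = 671.5
  round-rooted: 1343 × 1/4 = 335.75
χ² = Σ (O − E)² / E
  long-rooted: (350 − 335.75)² / 335.75 = 0.6048
  oval-rooted: (650 − 671.5)² / 671.5 = 0.6884
  round-rooted: (343 − 335.75)² / 335.75 = 0.1566
χ² = 0.6048 + 0.6884 + 0.1566 = 1.4498 ≈ 1.450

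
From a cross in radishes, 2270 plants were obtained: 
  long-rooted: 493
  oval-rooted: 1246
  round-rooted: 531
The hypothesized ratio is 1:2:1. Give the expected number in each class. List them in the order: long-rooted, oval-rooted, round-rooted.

The 1:2:1 ratio has 4 parts, so with N = 2270 the expected counts are:
  long-rooted: 2270 × 1/4 = 567.5
  oval-rooted: 2270 × 2/4 = 1135
  round-rooted: 2270 × 1/4 = 567.5

567.5, 1135, 567.5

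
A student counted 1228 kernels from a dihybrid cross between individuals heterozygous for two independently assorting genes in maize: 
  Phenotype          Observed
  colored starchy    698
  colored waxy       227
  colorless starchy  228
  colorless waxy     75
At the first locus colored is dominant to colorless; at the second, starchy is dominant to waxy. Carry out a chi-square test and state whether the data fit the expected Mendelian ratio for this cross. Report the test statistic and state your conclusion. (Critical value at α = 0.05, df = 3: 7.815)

0.184; consistent

A dihybrid F₂ with independent assortment and complete dominance at both loci gives a 9:3:3:1 phenotypic ratio.
Total ratio parts = 16. Expected numbers out of 1228:
  colored starchy: 1228 × 9/16 = 690.75
  colored waxy: 1228 × 3/16 = 230.25
  colorless starchy: 1228 × 3/16 = 230.25
  colorless waxy: 1228 × 1/16 = 76.75
χ² = Σ (O − E)² / E
  colored starchy: (698 − 690.75)² / 690.75 = 0.0761
  colored waxy: (227 − 230.25)² / 230.25 = 0.0459
  colorless starchy: (228 − 230.25)² / 230.25 = 0.0220
  colorless waxy: (75 − 76.75)² / 76.75 = 0.0399
χ² = 0.0761 + 0.0459 + 0.0220 + 0.0399 = 0.1839 ≈ 0.184
Degrees of freedom = 4 − 1 = 3; critical value at α = 0.05 is 7.815.
Since 0.184 < 7.815, we fail to reject the null hypothesis — the data are consistent with the 9:3:3:1 ratio.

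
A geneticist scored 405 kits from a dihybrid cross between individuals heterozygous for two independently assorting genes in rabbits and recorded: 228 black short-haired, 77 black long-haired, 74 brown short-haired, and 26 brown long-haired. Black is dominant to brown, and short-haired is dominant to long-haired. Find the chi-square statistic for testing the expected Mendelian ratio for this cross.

0.083

A dihybrid F₂ with independent assortment and complete dominance at both loci gives a 9:3:3:1 phenotypic ratio.
Expected counts for N = 405 under a 9:3:3:1 ratio (total parts = 16):
  black short-haired: 405 × 9/16 = 227.8125
  black long-haired: 405 × 3/16 = 75.9375
  brown short-haired: 405 × 3/16 = 75.9375
  brown long-haired: 405 × 1/16 = 25.3125
χ² = Σ (O − E)² / E
  black short-haired: (228 − 227.8125)² / 227.8125 = 0.0002
  black long-haired: (77 − 75.9375)² / 75.9375 = 0.0149
  brown short-haired: (74 − 75.9375)² / 75.9375 = 0.0494
  brown long-haired: (26 − 25.3125)² / 25.3125 = 0.0187
χ² = 0.0002 + 0.0149 + 0.0494 + 0.0187 = 0.0832 ≈ 0.083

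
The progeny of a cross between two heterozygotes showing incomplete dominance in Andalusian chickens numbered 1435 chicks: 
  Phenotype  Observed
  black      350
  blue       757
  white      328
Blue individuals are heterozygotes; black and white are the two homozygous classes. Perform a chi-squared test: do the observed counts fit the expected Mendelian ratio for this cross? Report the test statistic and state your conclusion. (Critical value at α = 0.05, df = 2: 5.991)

With incomplete dominance, a heterozygote × heterozygote cross gives a 1:2:1 phenotypic ratio.
Total ratio parts = 4. Expected numbers out of 1435:
  black: 1435 × 1/4 = 358.75
  blue: 1435 × 2/4 = 717.5
  white: 1435 × 1/4 = 358.75
χ² = Σ (O − E)² / E
  black: (350 − 358.75)² / 358.75 = 0.2134
  blue: (757 − 717.5)² / 717.5 = 2.1746
  white: (328 − 358.75)² / 358.75 = 2.6357
χ² = 0.2134 + 2.1746 + 2.6357 = 5.0237 ≈ 5.024
Degrees of freedom = 3 − 1 = 2; critical value at α = 0.05 is 5.991.
Since 5.024 < 5.991, we fail to reject the null hypothesis — the data are consistent with the 1:2:1 ratio.

5.024; consistent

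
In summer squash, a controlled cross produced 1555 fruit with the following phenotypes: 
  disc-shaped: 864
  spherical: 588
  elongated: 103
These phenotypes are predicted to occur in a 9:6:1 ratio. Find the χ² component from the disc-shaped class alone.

Total ratio parts = 16. Expected numbers out of 1555:
  disc-shaped: 1555 × 9/16 = 874.6875
  spherical: 1555 × 6/16 = 583.125
  elongated: 1555 × 1/16 = 97.1875
Contribution of disc-shaped: (864 − 874.6875)² / 874.6875 = 0.1306

0.131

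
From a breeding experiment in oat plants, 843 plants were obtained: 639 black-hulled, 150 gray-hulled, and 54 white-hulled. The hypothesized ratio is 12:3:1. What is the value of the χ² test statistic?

The 12:3:1 ratio has 16 parts, so with N = 843 the expected counts are:
  black-hulled: 843 × 12/16 = 632.25
  gray-hulled: 843 × 3/16 = 158.0625
  white-hulled: 843 × 1/16 = 52.6875
χ² = Σ (O − E)² / E
  black-hulled: (639 − 632.25)² / 632.25 = 0.0721
  gray-hulled: (150 − 158.0625)² / 158.0625 = 0.4113
  white-hulled: (54 − 52.6875)² / 52.6875 = 0.0327
χ² = 0.0721 + 0.4113 + 0.0327 = 0.5161 ≈ 0.516

0.516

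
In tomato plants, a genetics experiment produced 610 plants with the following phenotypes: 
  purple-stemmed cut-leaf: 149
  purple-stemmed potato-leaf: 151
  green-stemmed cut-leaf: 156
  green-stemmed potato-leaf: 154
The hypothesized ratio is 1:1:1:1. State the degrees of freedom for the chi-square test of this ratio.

3

A goodness-of-fit test with 4 phenotype classes has df = 4 − 1 = 3.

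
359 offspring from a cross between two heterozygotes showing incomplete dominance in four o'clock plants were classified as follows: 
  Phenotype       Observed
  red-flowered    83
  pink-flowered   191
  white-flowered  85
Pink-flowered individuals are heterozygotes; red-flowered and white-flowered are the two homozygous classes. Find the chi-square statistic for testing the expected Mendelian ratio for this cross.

1.496

With incomplete dominance, a heterozygote × heterozygote cross gives a 1:2:1 phenotypic ratio.
Expected counts for N = 359 under a 1:2:1 ratio (total parts = 4):
  red-flowered: 359 × 1/4 = 89.75
  pink-flowered: 359 × 2/4 = 179.5
  white-flowered: 359 × 1/4 = 89.75
χ² = Σ (O − E)² / E
  red-flowered: (83 − 89.75)² / 89.75 = 0.5077
  pink-flowered: (191 − 179.5)² / 179.5 = 0.7368
  white-flowered: (85 − 89.75)² / 89.75 = 0.2514
χ² = 0.5077 + 0.7368 + 0.2514 = 1.4959 ≈ 1.496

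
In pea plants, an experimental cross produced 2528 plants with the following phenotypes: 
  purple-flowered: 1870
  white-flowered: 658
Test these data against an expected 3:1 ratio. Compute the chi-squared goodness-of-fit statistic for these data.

1.426

Under the 3:1 hypothesis (Σ ratio = 4, N = 2528):
  purple-flowered: 2528 × 3/4 = 1896
  white-flowered: 2528 × 1/4 = 632
χ² = Σ (O − E)² / E
  purple-flowered: (1870 − 1896)² / 1896 = 0.3565
  white-flowered: (658 − 632)² / 632 = 1.0696
χ² = 0.3565 + 1.0696 = 1.4261 ≈ 1.426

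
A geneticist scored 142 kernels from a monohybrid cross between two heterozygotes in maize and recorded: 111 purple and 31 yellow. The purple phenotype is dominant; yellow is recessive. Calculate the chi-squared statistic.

0.761

For a monohybrid cross between heterozygotes with complete dominance, the expected phenotypic ratio is 3:1.
Total ratio parts = 4. Expected numbers out of 142:
  purple: 142 × 3/4 = 106.5
  yellow: 142 × 1/4 = 35.5
χ² = Σ (O − E)² / E
  purple: (111 − 106.5)² / 106.5 = 0.1901
  yellow: (31 − 35.5)² / 35.5 = 0.5704
χ² = 0.1901 + 0.5704 = 0.7605 ≈ 0.761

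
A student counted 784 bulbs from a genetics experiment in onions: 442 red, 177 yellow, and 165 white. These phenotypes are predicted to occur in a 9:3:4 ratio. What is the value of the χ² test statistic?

The 9:3:4 ratio has 16 parts, so with N = 784 the expected counts are:
  red: 784 × 9/16 = 441
  yellow: 784 × 3/16 = 147
  white: 784 × 4/16 = 196
χ² = Σ (O − E)² / E
  red: (442 − 441)² / 441 = 0.0023
  yellow: (177 − 147)² / 147 = 6.1224
  white: (165 − 196)² / 196 = 4.9031
χ² = 0.0023 + 6.1224 + 4.9031 = 11.0278 ≈ 11.028

11.028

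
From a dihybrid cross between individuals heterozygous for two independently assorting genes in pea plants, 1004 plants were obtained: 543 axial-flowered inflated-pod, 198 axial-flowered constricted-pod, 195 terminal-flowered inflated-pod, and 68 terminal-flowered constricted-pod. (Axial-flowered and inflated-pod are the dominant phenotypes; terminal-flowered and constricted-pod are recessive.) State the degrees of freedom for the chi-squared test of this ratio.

3

A dihybrid F₂ with independent assortment and complete dominance at both loci gives a 9:3:3:1 phenotypic ratio.
A goodness-of-fit test with 4 phenotype classes has df = 4 − 1 = 3.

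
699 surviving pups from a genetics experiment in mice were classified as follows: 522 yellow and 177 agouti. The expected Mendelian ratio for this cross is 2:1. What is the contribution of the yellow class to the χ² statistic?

The 2:1 ratio has 3 parts, so with N = 699 the expected counts are:
  yellow: 699 × 2/3 = 466
  agouti: 699 × 1/3 = 233
Contribution of yellow: (522 − 466)² / 466 = 6.7296

6.730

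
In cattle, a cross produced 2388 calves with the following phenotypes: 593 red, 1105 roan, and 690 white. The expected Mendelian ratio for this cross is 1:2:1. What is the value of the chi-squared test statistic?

The 1:2:1 ratio has 4 parts, so with N = 2388 the expected counts are:
  red: 2388 × 1/4 = 597
  roan: 2388 × 2/4 = 1194
  white: 2388 × 1/4 = 597
χ² = Σ (O − E)² / E
  red: (593 − 597)² / 597 = 0.0268
  roan: (1105 − 1194)² / 1194 = 6.6340
  white: (690 − 597)² / 597 = 14.4874
χ² = 0.0268 + 6.6340 + 14.4874 = 21.1482 ≈ 21.148

21.148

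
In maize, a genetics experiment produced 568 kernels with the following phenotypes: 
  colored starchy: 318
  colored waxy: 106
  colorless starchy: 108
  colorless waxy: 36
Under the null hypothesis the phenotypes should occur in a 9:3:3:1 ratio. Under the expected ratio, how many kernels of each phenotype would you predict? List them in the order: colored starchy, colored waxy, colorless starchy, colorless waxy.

The 9:3:3:1 ratio has 16 parts, so with N = 568 the expected counts are:
  colored starchy: 568 × 9/16 = 319.5
  colored waxy: 568 × 3/16 = 106.5
  colorless starchy: 568 × 3/16 = 106.5
  colorless waxy: 568 × 1/16 = 35.5

319.5, 106.5, 106.5, 35.5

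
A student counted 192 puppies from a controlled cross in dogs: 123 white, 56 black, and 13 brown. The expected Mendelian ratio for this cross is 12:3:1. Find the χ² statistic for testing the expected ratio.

14.257

The 12:3:1 ratio has 16 parts, so with N = 192 the expected counts are:
  white: 192 × 12/16 = 144
  black: 192 × 3/16 = 36
  brown: 192 × 1/16 = 12
χ² = Σ (O − E)² / E
  white: (123 − 144)² / 144 = 3.0625
  black: (56 − 36)² / 36 = 11.1111
  brown: (13 − 12)² / 12 = 0.0833
χ² = 3.0625 + 11.1111 + 0.0833 = 14.2569 ≈ 14.257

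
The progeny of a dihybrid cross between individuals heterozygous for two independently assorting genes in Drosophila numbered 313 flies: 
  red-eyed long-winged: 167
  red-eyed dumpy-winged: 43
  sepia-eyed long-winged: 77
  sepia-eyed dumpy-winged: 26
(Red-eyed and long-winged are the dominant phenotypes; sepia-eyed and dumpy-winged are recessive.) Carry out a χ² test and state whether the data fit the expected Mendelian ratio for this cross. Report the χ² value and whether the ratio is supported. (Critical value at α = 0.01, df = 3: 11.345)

12.492; not consistent

A dihybrid F₂ with independent assortment and complete dominance at both loci gives a 9:3:3:1 phenotypic ratio.
Total ratio parts = 16. Expected numbers out of 313:
  red-eyed long-winged: 313 × 9/16 = 176.0625
  red-eyed dumpy-winged: 313 × 3/16 = 58.6875
  sepia-eyed long-winged: 313 × 3/16 = 58.6875
  sepia-eyed dumpy-winged: 313 × 1/16 = 19.5625
χ² = Σ (O − E)² / E
  red-eyed long-winged: (167 − 176.0625)² / 176.0625 = 0.4665
  red-eyed dumpy-winged: (43 − 58.6875)² / 58.6875 = 4.1934
  sepia-eyed long-winged: (77 − 58.6875)² / 58.6875 = 5.7141
  sepia-eyed dumpy-winged: (26 − 19.5625)² / 19.5625 = 2.1184
χ² = 0.4665 + 4.1934 + 5.7141 + 2.1184 = 12.4924 ≈ 12.492
Degrees of freedom = 4 − 1 = 3; critical value at α = 0.01 is 11.345.
Since 12.492 > 11.345, we reject the null hypothesis — the data do not fit the 9:3:3:1 ratio.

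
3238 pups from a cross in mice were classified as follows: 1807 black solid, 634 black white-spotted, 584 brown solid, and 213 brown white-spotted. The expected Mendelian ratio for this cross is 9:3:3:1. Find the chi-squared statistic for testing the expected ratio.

The 9:3:3:1 ratio has 16 parts, so with N = 3238 the expected counts are:
  black solid: 3238 × 9/16 = 1821.375
  black white-spotted: 3238 × 3/16 = 607.125
  brown solid: 3238 × 3/16 = 607.125
  brown white-spotted: 3238 × 1/16 = 202.375
χ² = Σ (O − E)² / E
  black solid: (1807 − 1821.375)² / 1821.375 = 0.1135
  black white-spotted: (634 − 607.125)² / 607.125 = 1.1896
  brown solid: (584 − 607.125)² / 607.125 = 0.8808
  brown white-spotted: (213 − 202.375)² / 202.375 = 0.5578
χ² = 0.1135 + 1.1896 + 0.8808 + 0.5578 = 2.7417 ≈ 2.742

2.742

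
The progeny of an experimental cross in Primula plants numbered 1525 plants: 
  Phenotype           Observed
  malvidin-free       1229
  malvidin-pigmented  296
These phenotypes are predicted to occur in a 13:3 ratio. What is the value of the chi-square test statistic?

Expected counts for N = 1525 under a 13:3 ratio (total parts = 16):
  malvidin-free: 1525 × 13/16 = 1239.0625
  malvidin-pigmented: 1525 × 3/16 = 285.9375
χ² = Σ (O − E)² / E
  malvidin-free: (1229 − 1239.0625)² / 1239.0625 = 0.0817
  malvidin-pigmented: (296 − 285.9375)² / 285.9375 = 0.3541
χ² = 0.0817 + 0.3541 = 0.4358 ≈ 0.436

0.436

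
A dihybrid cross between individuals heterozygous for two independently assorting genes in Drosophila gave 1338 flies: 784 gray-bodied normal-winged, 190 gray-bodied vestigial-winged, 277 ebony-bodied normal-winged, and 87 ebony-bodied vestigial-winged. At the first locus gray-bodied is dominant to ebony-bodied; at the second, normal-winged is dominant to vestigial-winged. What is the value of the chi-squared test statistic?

18.936

A dihybrid F₂ with independent assortment and complete dominance at both loci gives a 9:3:3:1 phenotypic ratio.
The 9:3:3:1 ratio has 16 parts, so with N = 1338 the expected counts are:
  gray-bodied normal-winged: 1338 × 9/16 = 752.625
  gray-bodied vestigial-winged: 1338 × 3/16 = 250.875
  ebony-bodied normal-winged: 1338 × 3/16 = 250.875
  ebony-bodied vestigial-winged: 1338 × 1/16 = 83.625
χ² = Σ (O − E)² / E
  gray-bodied normal-winged: (784 − 752.625)² / 752.625 = 1.3079
  gray-bodied vestigial-winged: (190 − 250.875)² / 250.875 = 14.7714
  ebony-bodied normal-winged: (277 − 250.875)² / 250.875 = 2.7205
  ebony-bodied vestigial-winged: (87 − 83.625)² / 83.625 = 0.1362
χ² = 1.3079 + 14.7714 + 2.7205 + 0.1362 = 18.936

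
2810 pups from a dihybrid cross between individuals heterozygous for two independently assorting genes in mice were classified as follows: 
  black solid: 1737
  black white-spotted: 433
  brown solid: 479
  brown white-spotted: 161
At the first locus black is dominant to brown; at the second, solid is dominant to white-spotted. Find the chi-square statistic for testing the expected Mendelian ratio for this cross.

37.765

A dihybrid F₂ with independent assortment and complete dominance at both loci gives a 9:3:3:1 phenotypic ratio.
The 9:3:3:1 ratio has 16 parts, so with N = 2810 the expected counts are:
  black solid: 2810 × 9/16 = 1580.625
  black white-spotted: 2810 × 3/16 = 526.875
  brown solid: 2810 × 3/16 = 526.875
  brown white-spotted: 2810 × 1/16 = 175.625
χ² = Σ (O − E)² / E
  black solid: (1737 − 1580.625)² / 1580.625 = 15.4706
  black white-spotted: (433 − 526.875)² / 526.875 = 16.7260
  brown solid: (479 − 526.875)² / 526.875 = 4.3502
  brown white-spotted: (161 − 175.625)² / 175.625 = 1.2179
χ² = 15.4706 + 16.7260 + 4.3502 + 1.2179 = 37.7647 ≈ 37.765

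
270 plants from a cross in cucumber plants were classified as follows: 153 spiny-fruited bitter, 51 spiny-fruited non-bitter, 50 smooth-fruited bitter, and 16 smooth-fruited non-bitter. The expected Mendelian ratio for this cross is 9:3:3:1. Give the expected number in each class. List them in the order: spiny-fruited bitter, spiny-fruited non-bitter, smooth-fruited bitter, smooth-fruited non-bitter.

151.875, 50.625, 50.625, 16.875

Total ratio parts = 16. Expected numbers out of 270:
  spiny-fruited bitter: 270 × 9/16 = 151.875
  spiny-fruited non-bitter: 270 × 3/16 = 50.625
  smooth-fruited bitter: 270 × 3/16 = 50.625
  smooth-fruited non-bitter: 270 × 1/16 = 16.875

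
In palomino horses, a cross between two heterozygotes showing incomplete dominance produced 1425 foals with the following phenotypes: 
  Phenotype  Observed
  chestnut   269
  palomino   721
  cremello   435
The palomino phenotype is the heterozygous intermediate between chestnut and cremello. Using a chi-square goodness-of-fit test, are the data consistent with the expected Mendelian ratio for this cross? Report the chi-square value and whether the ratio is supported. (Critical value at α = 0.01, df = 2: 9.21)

38.878; not consistent

With incomplete dominance, a heterozygote × heterozygote cross gives a 1:2:1 phenotypic ratio.
The 1:2:1 ratio has 4 parts, so with N = 1425 the expected counts are:
  chestnut: 1425 × 1/4 = 356.25
  palomino: 1425 × 2/4 = 712.5
  cremello: 1425 × 1/4 = 356.25
χ² = Σ (O − E)² / E
  chestnut: (269 − 356.25)² / 356.25 = 21.3686
  palomino: (721 − 712.5)² / 712.5 = 0.1014
  cremello: (435 − 356.25)² / 356.25 = 17.4079
χ² = 21.3686 + 0.1014 + 17.4079 = 38.8779 ≈ 38.878
Degrees of freedom = 3 − 1 = 2; critical value at α = 0.01 is 9.21.
Since 38.878 > 9.21, we reject the null hypothesis — the data do not fit the 1:2:1 ratio.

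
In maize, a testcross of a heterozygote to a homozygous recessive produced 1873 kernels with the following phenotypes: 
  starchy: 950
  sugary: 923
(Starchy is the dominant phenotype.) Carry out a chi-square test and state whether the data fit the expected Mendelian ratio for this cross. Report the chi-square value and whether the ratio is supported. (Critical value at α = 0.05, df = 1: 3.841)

A testcross of a heterozygote (Aa × aa) gives a 1:1 phenotypic ratio.
Total ratio parts = 2. Expected numbers out of 1873:
  starchy: 1873 × 1/2 = 936.5
  sugary: 1873 × 1/2 = 936.5
χ² = Σ (O − E)² / E
  starchy: (950 − 936.5)² / 936.5 = 0.1946
  sugary: (923 − 936.5)² / 936.5 = 0.1946
χ² = 0.1946 + 0.1946 = 0.3892 ≈ 0.389
Degrees of freedom = 2 − 1 = 1; critical value at α = 0.05 is 3.841.
Since 0.389 < 3.841, we fail to reject the null hypothesis — the data are consistent with the 1:1 ratio.

0.389; consistent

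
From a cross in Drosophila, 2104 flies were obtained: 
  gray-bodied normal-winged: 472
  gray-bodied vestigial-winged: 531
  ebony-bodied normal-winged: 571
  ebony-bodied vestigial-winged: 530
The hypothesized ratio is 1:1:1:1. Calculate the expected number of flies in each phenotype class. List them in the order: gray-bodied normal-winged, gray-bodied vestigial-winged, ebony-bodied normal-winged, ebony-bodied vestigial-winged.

526, 526, 526, 526

Expected counts for N = 2104 under a 1:1:1:1 ratio (total parts = 4):
  gray-bodied normal-winged: 2104 × 1/4 = 526
  gray-bodied vestigial-winged: 2104 × 1/4 = 526
  ebony-bodied normal-winged: 2104 × 1/4 = 526
  ebony-bodied vestigial-winged: 2104 × 1/4 = 526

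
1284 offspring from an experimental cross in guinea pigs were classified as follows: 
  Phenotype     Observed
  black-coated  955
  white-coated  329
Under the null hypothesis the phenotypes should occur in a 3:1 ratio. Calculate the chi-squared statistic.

0.266

Expected counts for N = 1284 under a 3:1 ratio (total parts = 4):
  black-coated: 1284 × 3/4 = 963
  white-coated: 1284 × 1/4 = 321
χ² = Σ (O − E)² / E
  black-coated: (955 − 963)² / 963 = 0.0665
  white-coated: (329 − 321)² / 321 = 0.1994
χ² = 0.0665 + 0.1994 = 0.2659 ≈ 0.266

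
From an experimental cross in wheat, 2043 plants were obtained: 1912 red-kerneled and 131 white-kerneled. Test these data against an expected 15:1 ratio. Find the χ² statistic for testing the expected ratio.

0.092

The 15:1 ratio has 16 parts, so with N = 2043 the expected counts are:
  red-kerneled: 2043 × 15/16 = 1915.3125
  white-kerneled: 2043 × 1/16 = 127.6875
χ² = Σ (O − E)² / E
  red-kerneled: (1912 − 1915.3125)² / 1915.3125 = 0.0057
  white-kerneled: (131 − 127.6875)² / 127.6875 = 0.0859
χ² = 0.0057 + 0.0859 = 0.0916 ≈ 0.092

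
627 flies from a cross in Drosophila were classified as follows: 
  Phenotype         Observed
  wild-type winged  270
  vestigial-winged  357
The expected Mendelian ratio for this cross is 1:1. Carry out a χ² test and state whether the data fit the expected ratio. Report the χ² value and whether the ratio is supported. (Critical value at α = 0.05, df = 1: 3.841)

Expected counts for N = 627 under a 1:1 ratio (total parts = 2):
  wild-type winged: 627 × 1/2 = 313.5
  vestigial-winged: 627 × 1/2 = 313.5
χ² = Σ (O − E)² / E
  wild-type winged: (270 − 313.5)² / 313.5 = 6.0359
  vestigial-winged: (357 − 313.5)² / 313.5 = 6.0359
χ² = 6.0359 + 6.0359 = 12.0718 ≈ 12.072
Degrees of freedom = 2 − 1 = 1; critical value at α = 0.05 is 3.841.
Since 12.072 > 3.841, we reject the null hypothesis — the data do not fit the 1:1 ratio.

12.072; not consistent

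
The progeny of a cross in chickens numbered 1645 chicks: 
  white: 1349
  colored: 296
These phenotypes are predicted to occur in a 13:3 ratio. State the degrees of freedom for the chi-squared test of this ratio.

A goodness-of-fit test with 2 phenotype classes has df = 2 − 1 = 1.

1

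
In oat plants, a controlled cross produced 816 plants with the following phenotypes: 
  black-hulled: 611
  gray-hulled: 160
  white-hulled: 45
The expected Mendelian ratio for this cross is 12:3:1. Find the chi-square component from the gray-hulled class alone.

Total ratio parts = 16. Expected numbers out of 816:
  black-hulled: 816 × 12/16 = 612
  gray-hulled: 816 × 3/16 = 153
  white-hulled: 816 × 1/16 = 51
Contribution of gray-hulled: (160 − 153)² / 153 = 0.3203

0.320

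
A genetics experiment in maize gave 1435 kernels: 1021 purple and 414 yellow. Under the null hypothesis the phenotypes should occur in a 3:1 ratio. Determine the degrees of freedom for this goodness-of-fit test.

1

A goodness-of-fit test with 2 phenotype classes has df = 2 − 1 = 1.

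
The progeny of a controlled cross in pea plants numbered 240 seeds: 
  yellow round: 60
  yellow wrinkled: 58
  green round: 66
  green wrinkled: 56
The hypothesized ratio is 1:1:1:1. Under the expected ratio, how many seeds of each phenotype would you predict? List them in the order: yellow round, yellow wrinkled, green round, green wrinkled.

Under the 1:1:1:1 hypothesis (Σ ratio = 4, N = 240):
  yellow round: 240 × 1/4 = 60
  yellow wrinkled: 240 × 1/4 = 60
  green round: 240 × 1/4 = 60
  green wrinkled: 240 × 1/4 = 60

60, 60, 60, 60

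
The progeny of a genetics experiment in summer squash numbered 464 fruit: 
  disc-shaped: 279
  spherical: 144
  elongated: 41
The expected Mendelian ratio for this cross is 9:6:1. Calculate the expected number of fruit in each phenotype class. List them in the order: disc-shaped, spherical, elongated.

Total ratio parts = 16. Expected numbers out of 464:
  disc-shaped: 464 × 9/16 = 261
  spherical: 464 × 6/16 = 174
  elongated: 464 × 1/16 = 29

261, 174, 29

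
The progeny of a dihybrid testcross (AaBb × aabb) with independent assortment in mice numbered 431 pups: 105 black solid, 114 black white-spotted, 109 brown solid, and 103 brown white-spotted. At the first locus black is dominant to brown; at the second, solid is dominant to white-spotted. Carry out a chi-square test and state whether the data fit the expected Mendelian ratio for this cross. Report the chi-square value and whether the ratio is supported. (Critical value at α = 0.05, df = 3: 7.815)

A dihybrid testcross with independent assortment gives a 1:1:1:1 ratio.
Under the 1:1:1:1 hypothesis (Σ ratio = 4, N = 431):
  black solid: 431 × 1/4 = 107.75
  black white-spotted: 431 × 1/4 = 107.75
  brown solid: 431 × 1/4 = 107.75
  brown white-spotted: 431 × 1/4 = 107.75
χ² = Σ (O − E)² / E
  black solid: (105 − 107.75)² / 107.75 = 0.0702
  black white-spotted: (114 − 107.75)² / 107.75 = 0.3625
  brown solid: (109 − 107.75)² / 107.75 = 0.0145
  brown white-spotted: (103 − 107.75)² / 107.75 = 0.2094
χ² = 0.0702 + 0.3625 + 0.0145 + 0.2094 = 0.6566 ≈ 0.657
Degrees of freedom = 4 − 1 = 3; critical value at α = 0.05 is 7.815.
Since 0.657 < 7.815, we fail to reject the null hypothesis — the data are consistent with the 1:1:1:1 ratio.

0.657; consistent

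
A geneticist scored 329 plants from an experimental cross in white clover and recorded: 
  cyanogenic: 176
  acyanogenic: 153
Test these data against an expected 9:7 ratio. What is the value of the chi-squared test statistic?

1.014

Expected counts for N = 329 under a 9:7 ratio (total parts = 16):
  cyanogenic: 329 × 9/16 = 185.0625
  acyanogenic: 329 × 7/16 = 143.9375
χ² = Σ (O − E)² / E
  cyanogenic: (176 − 185.0625)² / 185.0625 = 0.4438
  acyanogenic: (153 − 143.9375)² / 143.9375 = 0.5706
χ² = 0.4438 + 0.5706 = 1.0144 ≈ 1.014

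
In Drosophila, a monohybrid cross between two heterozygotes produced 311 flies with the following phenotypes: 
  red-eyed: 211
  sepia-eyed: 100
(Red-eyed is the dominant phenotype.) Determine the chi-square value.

For a monohybrid cross between heterozygotes with complete dominance, the expected phenotypic ratio is 3:1.
Total ratio parts = 4. Expected numbers out of 311:
  red-eyed: 311 × 3/4 = 233.25
  sepia-eyed: 311 × 1/4 = 77.75
χ² = Σ (O − E)² / E
  red-eyed: (211 − 233.25)² / 233.25 = 2.1225
  sepia-eyed: (100 − 77.75)² / 77.75 = 6.3674
χ² = 2.1225 + 6.3674 = 8.4899 ≈ 8.490

8.490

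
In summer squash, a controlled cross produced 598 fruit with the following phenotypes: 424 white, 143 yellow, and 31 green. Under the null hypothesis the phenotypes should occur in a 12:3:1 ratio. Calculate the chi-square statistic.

Total ratio parts = 16. Expected numbers out of 598:
  white: 598 × 12/16 = 448.5
  yellow: 598 × 3/16 = 112.125
  green: 598 × 1/16 = 37.375
χ² = Σ (O − E)² / E
  white: (424 − 448.5)² / 448.5 = 1.3384
  yellow: (143 − 112.125)² / 112.125 = 8.5018
  green: (31 − 37.375)² / 37.375 = 1.0874
χ² = 1.3384 + 8.5018 + 1.0874 = 10.9276 ≈ 10.928

10.928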